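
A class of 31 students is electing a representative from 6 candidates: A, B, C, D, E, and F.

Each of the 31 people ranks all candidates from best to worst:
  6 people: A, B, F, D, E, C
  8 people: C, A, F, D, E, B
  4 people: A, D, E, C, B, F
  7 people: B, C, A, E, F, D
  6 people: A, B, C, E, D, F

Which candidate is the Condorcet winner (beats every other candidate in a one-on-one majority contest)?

A vs B: 24–7
A vs C: 16–15
A vs D: 31–0
A vs E: 31–0
A vs F: 31–0
A beats every other candidate.

A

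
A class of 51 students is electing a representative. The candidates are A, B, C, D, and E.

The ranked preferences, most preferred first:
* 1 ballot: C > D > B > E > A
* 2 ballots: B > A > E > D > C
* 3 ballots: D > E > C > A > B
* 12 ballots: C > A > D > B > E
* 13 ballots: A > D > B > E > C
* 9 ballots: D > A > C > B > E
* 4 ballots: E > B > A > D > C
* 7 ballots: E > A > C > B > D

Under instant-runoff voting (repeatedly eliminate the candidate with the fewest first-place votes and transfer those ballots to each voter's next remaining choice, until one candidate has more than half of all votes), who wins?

Round 1: A 13, B 2, C 13, D 12, E 11. B eliminated.
Round 2: A 15, C 13, D 12, E 11. E eliminated.
Round 3: A 26, C 13, D 12. A has a majority (≥26).

A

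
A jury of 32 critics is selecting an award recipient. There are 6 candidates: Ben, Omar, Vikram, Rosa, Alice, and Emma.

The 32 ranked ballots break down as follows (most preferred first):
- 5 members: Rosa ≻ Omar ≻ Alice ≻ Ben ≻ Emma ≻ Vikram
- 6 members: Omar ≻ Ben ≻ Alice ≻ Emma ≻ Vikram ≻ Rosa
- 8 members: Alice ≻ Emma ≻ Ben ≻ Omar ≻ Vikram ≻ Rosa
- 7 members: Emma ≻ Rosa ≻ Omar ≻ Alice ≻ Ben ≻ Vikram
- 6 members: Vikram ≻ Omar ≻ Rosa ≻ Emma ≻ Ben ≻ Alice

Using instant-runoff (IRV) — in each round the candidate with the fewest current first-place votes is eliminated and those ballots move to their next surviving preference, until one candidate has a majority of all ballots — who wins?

Round 1: Ben 0, Omar 6, Vikram 6, Rosa 5, Alice 8, Emma 7. Ben eliminated.
Round 2: Omar 6, Vikram 6, Rosa 5, Alice 8, Emma 7. Rosa eliminated.
Round 3: Omar 11, Vikram 6, Alice 8, Emma 7. Vikram eliminated.
Round 4: Omar 17, Alice 8, Emma 7. Omar has a majority (≥17).

Omar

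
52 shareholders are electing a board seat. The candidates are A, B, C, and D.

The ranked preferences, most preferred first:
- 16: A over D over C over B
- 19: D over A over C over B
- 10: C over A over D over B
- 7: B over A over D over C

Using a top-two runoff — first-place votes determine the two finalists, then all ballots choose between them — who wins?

Round 1 first-place votes: A 16, B 7, C 10, D 19. D and A advance.
Runoff: D is ranked above A on 19 ballots, A above D on 33.

A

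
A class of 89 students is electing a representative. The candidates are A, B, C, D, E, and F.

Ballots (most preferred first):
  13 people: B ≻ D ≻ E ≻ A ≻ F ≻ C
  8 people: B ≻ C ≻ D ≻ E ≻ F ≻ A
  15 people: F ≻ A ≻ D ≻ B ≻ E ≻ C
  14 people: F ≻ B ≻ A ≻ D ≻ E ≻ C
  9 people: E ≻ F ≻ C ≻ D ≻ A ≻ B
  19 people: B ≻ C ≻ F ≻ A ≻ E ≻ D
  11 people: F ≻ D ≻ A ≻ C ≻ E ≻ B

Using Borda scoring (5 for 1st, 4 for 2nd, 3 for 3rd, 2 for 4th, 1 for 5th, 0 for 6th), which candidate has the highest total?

A: 13×2 + 8×0 + 15×4 + 14×3 + 9×1 + 19×2 + 11×3 = 208
B: 13×5 + 8×5 + 15×2 + 14×4 + 9×0 + 19×5 + 11×0 = 286
C: 13×0 + 8×4 + 15×0 + 14×0 + 9×3 + 19×4 + 11×2 = 157
D: 13×4 + 8×3 + 15×3 + 14×2 + 9×2 + 19×0 + 11×4 = 211
E: 13×3 + 8×2 + 15×1 + 14×1 + 9×5 + 19×1 + 11×1 = 159
F: 13×1 + 8×1 + 15×5 + 14×5 + 9×4 + 19×3 + 11×5 = 314

F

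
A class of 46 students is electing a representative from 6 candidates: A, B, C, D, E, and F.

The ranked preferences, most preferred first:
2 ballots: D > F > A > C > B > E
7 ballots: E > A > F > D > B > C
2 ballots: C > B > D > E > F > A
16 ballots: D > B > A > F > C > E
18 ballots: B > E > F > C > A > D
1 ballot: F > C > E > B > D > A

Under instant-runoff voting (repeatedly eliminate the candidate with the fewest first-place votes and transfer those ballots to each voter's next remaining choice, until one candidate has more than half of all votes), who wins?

D

Round 1: A 0, B 18, C 2, D 18, E 7, F 1. A eliminated.
Round 2: B 18, C 2, D 18, E 7, F 1. F eliminated.
Round 3: B 18, C 3, D 18, E 7. C eliminated.
Round 4: B 20, D 18, E 8. E eliminated.
Round 5: B 21, D 25. D has a majority (≥24).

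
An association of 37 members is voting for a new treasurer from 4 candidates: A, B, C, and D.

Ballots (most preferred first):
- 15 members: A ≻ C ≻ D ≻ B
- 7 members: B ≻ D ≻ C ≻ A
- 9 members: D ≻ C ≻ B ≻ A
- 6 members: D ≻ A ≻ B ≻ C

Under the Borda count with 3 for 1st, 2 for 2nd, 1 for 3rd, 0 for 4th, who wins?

D

A: 15×3 + 7×0 + 9×0 + 6×2 = 57
B: 15×0 + 7×3 + 9×1 + 6×1 = 36
C: 15×2 + 7×1 + 9×2 + 6×0 = 55
D: 15×1 + 7×2 + 9×3 + 6×3 = 74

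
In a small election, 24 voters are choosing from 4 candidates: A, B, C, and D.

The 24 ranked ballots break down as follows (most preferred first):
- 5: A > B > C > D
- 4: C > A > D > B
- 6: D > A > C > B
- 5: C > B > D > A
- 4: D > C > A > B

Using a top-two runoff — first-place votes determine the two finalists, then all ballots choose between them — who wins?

C

Round 1 first-place votes: A 5, B 0, C 9, D 10. D and C advance.
Runoff: D is ranked above C on 10 ballots, C above D on 14.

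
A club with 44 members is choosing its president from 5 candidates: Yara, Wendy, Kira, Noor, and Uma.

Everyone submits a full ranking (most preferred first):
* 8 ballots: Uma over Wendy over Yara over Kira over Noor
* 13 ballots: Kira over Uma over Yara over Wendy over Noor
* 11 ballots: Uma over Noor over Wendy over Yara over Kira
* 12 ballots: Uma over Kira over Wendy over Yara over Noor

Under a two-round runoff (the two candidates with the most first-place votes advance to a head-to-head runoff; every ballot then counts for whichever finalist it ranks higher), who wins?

Uma

Round 1 first-place votes: Yara 0, Wendy 0, Kira 13, Noor 0, Uma 31. Uma and Kira advance.
Runoff: Uma is ranked above Kira on 31 ballots, Kira above Uma on 13.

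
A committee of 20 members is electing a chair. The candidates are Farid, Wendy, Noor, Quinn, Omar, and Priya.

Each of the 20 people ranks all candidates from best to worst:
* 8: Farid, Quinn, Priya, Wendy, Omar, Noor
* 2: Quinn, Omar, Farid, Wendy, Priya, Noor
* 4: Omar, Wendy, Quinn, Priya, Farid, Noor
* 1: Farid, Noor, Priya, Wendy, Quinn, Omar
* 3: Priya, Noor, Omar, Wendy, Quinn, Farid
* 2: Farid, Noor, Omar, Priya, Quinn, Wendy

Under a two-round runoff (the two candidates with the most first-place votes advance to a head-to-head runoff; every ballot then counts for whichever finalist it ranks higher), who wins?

Round 1 first-place votes: Farid 11, Wendy 0, Noor 0, Quinn 2, Omar 4, Priya 3. Farid and Omar advance.
Runoff: Farid is ranked above Omar on 11 ballots, Omar above Farid on 9.

Farid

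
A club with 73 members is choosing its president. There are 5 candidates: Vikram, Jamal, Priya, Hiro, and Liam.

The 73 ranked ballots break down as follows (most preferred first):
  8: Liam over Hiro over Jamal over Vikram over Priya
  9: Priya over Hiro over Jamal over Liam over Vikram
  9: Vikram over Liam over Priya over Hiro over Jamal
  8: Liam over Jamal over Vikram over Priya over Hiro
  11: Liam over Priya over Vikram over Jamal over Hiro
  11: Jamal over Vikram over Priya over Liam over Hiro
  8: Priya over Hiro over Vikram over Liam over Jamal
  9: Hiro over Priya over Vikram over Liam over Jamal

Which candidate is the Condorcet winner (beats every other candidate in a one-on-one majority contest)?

Priya vs Vikram: 37–36
Priya vs Jamal: 46–27
Priya vs Hiro: 56–17
Priya vs Liam: 37–36
Priya beats every other candidate.

Priya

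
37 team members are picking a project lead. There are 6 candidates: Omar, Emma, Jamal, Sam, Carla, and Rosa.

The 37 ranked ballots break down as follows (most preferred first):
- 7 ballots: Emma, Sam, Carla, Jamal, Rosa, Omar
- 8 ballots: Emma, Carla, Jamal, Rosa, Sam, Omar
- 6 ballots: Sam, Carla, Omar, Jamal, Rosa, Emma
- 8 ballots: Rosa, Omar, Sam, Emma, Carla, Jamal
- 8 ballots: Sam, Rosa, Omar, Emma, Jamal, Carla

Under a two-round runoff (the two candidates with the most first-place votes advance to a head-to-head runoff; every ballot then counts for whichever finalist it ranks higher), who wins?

Sam

Round 1 first-place votes: Omar 0, Emma 15, Jamal 0, Sam 14, Carla 0, Rosa 8. Emma and Sam advance.
Runoff: Emma is ranked above Sam on 15 ballots, Sam above Emma on 22.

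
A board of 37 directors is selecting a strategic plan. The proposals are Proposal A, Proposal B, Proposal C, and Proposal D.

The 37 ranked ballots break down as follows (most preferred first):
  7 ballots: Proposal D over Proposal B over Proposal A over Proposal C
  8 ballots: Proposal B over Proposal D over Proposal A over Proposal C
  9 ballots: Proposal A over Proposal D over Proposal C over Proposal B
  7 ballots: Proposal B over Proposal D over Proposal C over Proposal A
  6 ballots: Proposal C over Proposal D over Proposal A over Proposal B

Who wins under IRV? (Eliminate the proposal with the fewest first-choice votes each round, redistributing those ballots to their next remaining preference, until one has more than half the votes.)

Proposal D

Round 1: Proposal A 9, Proposal B 15, Proposal C 6, Proposal D 7. Proposal C eliminated.
Round 2: Proposal A 9, Proposal B 15, Proposal D 13. Proposal A eliminated.
Round 3: Proposal B 15, Proposal D 22. Proposal D has a majority (≥19).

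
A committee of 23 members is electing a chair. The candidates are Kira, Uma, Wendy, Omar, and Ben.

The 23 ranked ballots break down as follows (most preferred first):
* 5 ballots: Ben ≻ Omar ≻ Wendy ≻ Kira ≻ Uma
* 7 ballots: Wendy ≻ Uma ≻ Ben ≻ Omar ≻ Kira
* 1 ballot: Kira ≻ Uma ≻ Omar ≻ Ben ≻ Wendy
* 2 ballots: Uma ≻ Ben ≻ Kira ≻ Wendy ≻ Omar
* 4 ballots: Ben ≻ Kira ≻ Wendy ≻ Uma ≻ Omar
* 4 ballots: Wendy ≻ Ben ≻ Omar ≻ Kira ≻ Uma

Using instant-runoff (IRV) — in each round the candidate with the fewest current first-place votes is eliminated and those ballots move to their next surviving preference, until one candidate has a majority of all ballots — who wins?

Ben

Round 1: Kira 1, Uma 2, Wendy 11, Omar 0, Ben 9. Omar eliminated.
Round 2: Kira 1, Uma 2, Wendy 11, Ben 9. Kira eliminated.
Round 3: Uma 3, Wendy 11, Ben 9. Uma eliminated.
Round 4: Wendy 11, Ben 12. Ben has a majority (≥12).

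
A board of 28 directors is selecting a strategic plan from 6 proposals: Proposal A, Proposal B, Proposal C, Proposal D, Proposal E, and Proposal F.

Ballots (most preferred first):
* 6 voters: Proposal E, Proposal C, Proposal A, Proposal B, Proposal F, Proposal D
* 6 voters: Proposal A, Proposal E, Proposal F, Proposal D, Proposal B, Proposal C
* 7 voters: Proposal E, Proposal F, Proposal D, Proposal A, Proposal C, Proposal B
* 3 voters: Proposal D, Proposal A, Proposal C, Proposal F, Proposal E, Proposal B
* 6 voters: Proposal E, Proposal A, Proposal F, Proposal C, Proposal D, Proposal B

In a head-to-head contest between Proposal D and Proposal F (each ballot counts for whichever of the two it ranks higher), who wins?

Proposal D is ranked above Proposal F on 3 ballots; Proposal F above Proposal D on 25.

Proposal F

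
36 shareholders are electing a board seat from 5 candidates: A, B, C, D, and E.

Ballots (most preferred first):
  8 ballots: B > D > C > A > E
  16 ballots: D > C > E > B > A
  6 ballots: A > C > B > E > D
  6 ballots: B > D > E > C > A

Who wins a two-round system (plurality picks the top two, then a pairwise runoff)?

B

Round 1 first-place votes: A 6, B 14, C 0, D 16, E 0. D and B advance.
Runoff: D is ranked above B on 16 ballots, B above D on 20.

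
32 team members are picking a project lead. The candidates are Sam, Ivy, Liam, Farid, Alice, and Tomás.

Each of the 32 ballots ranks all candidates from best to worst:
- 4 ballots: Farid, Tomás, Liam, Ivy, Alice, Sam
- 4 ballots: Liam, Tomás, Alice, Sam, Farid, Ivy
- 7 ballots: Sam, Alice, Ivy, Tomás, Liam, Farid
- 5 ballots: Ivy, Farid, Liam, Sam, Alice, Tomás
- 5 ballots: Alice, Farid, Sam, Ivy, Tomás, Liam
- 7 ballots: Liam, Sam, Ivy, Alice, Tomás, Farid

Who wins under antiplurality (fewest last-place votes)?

Alice

Last-place votes: Sam 4, Ivy 4, Liam 5, Farid 14, Alice 0, Tomás 5.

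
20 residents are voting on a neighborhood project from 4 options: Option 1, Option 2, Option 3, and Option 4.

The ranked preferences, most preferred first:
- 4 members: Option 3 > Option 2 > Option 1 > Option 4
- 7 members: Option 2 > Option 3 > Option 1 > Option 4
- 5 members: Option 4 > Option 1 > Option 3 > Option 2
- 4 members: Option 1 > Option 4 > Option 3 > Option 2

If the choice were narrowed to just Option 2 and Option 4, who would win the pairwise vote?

Option 2

Option 2 is ranked above Option 4 on 11 ballots; Option 4 above Option 2 on 9.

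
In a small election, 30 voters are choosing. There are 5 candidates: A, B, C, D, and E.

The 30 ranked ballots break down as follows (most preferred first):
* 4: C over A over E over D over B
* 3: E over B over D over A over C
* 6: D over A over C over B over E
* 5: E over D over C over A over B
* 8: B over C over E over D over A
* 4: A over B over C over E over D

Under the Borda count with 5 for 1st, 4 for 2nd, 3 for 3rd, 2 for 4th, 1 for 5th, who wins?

A: 4×4 + 3×2 + 6×4 + 5×2 + 8×1 + 4×5 = 84
B: 4×1 + 3×4 + 6×2 + 5×1 + 8×5 + 4×4 = 89
C: 4×5 + 3×1 + 6×3 + 5×3 + 8×4 + 4×3 = 100
D: 4×2 + 3×3 + 6×5 + 5×4 + 8×2 + 4×1 = 87
E: 4×3 + 3×5 + 6×1 + 5×5 + 8×3 + 4×2 = 90

C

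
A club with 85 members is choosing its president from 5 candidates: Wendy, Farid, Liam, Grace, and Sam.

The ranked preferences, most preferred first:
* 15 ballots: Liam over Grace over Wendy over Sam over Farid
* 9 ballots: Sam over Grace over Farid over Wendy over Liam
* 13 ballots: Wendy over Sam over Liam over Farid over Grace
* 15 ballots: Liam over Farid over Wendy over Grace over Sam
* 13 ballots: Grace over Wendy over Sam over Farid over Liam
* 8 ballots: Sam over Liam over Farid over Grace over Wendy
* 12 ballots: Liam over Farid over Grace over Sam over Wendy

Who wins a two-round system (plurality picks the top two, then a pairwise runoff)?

Sam

Round 1 first-place votes: Wendy 13, Farid 0, Liam 42, Grace 13, Sam 17. Liam and Sam advance.
Runoff: Liam is ranked above Sam on 42 ballots, Sam above Liam on 43.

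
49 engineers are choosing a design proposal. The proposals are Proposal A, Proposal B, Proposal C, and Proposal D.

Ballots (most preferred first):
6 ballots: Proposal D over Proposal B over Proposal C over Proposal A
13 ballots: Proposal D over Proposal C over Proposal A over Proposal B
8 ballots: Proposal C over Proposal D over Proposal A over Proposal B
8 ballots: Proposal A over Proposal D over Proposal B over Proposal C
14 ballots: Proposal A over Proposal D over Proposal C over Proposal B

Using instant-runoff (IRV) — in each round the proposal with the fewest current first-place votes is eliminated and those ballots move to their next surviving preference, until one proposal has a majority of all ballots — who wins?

Round 1: Proposal A 22, Proposal B 0, Proposal C 8, Proposal D 19. Proposal B eliminated.
Round 2: Proposal A 22, Proposal C 8, Proposal D 19. Proposal C eliminated.
Round 3: Proposal A 22, Proposal D 27. Proposal D has a majority (≥25).

Proposal D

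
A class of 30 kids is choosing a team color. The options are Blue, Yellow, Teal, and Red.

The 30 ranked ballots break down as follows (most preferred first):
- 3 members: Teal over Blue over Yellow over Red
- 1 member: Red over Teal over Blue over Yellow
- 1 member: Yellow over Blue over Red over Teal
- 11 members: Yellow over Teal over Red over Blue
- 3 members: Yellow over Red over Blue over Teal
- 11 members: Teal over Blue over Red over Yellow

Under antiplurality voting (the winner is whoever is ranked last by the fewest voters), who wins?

Red

Last-place votes: Blue 11, Yellow 12, Teal 4, Red 3.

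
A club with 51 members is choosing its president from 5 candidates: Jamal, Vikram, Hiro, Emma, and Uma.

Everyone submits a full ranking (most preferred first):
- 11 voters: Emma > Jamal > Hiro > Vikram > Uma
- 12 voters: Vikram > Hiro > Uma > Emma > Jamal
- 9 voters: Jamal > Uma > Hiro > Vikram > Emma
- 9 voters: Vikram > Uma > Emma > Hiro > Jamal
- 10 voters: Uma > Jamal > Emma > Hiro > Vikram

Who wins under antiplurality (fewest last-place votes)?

Hiro

Last-place votes: Jamal 21, Vikram 10, Hiro 0, Emma 9, Uma 11.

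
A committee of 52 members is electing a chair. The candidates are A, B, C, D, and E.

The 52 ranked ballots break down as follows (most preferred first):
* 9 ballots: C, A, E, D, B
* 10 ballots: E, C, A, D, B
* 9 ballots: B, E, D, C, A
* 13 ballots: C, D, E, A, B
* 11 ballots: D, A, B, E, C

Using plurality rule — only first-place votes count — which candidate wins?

First-place votes: A 0, B 9, C 22, D 11, E 10.

C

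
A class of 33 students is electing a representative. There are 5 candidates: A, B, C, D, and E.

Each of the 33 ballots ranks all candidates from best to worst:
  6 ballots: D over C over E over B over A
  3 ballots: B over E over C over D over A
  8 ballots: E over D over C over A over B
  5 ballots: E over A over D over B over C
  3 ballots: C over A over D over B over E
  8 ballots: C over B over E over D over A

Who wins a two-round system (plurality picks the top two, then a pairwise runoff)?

Round 1 first-place votes: A 0, B 3, C 11, D 6, E 13. E and C advance.
Runoff: E is ranked above C on 16 ballots, C above E on 17.

C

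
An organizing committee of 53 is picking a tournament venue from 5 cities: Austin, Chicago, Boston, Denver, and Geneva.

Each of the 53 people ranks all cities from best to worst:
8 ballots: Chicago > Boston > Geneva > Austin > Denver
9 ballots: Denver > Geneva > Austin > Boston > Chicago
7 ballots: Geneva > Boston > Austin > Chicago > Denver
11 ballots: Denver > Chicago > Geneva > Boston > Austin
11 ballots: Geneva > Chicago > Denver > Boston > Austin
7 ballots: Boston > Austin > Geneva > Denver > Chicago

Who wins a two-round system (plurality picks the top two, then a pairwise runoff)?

Round 1 first-place votes: Austin 0, Chicago 8, Boston 7, Denver 20, Geneva 18. Denver and Geneva advance.
Runoff: Denver is ranked above Geneva on 20 ballots, Geneva above Denver on 33.

Geneva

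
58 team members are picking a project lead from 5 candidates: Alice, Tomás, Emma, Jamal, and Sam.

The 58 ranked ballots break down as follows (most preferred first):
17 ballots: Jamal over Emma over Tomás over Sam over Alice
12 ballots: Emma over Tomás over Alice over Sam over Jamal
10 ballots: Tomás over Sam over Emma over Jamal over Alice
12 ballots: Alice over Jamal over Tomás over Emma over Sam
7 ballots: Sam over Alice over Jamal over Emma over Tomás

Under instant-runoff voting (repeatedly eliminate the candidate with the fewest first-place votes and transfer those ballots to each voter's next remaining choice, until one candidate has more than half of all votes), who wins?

Round 1: Alice 12, Tomás 10, Emma 12, Jamal 17, Sam 7. Sam eliminated.
Round 2: Alice 19, Tomás 10, Emma 12, Jamal 17. Tomás eliminated.
Round 3: Alice 19, Emma 22, Jamal 17. Jamal eliminated.
Round 4: Alice 19, Emma 39. Emma has a majority (≥30).

Emma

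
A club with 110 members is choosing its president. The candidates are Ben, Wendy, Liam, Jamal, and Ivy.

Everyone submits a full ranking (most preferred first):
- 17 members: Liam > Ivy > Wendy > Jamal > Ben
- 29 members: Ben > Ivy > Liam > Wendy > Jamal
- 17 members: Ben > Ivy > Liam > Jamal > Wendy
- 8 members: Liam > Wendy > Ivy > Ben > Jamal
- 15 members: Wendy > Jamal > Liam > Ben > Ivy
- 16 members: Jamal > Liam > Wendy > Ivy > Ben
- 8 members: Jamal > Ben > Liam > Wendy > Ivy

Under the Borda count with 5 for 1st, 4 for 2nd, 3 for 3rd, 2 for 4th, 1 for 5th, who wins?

Liam

Ben: 17×1 + 29×5 + 17×5 + 8×2 + 15×2 + 16×1 + 8×4 = 341
Wendy: 17×3 + 29×2 + 17×1 + 8×4 + 15×5 + 16×3 + 8×2 = 297
Liam: 17×5 + 29×3 + 17×3 + 8×5 + 15×3 + 16×4 + 8×3 = 396
Jamal: 17×2 + 29×1 + 17×2 + 8×1 + 15×4 + 16×5 + 8×5 = 285
Ivy: 17×4 + 29×4 + 17×4 + 8×3 + 15×1 + 16×2 + 8×1 = 331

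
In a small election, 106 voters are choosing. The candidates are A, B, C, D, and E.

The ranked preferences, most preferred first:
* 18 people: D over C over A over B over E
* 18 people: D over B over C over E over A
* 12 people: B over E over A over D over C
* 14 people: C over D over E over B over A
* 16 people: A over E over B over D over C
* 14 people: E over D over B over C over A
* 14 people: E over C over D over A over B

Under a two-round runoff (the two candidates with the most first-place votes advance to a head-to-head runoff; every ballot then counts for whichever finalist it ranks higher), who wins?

E

Round 1 first-place votes: A 16, B 12, C 14, D 36, E 28. D and E advance.
Runoff: D is ranked above E on 50 ballots, E above D on 56.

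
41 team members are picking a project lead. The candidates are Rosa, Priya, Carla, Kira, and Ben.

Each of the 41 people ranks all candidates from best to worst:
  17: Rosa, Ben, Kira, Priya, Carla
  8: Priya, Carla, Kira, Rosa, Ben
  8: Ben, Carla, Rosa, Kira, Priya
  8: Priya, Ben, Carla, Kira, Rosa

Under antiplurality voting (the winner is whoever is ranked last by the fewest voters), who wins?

Last-place votes: Rosa 8, Priya 8, Carla 17, Kira 0, Ben 8.

Kira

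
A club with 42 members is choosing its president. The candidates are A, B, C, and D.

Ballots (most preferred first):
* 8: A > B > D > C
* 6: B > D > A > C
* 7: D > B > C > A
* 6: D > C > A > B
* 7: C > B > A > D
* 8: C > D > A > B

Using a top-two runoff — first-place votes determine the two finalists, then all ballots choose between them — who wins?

Round 1 first-place votes: A 8, B 6, C 15, D 13. C and D advance.
Runoff: C is ranked above D on 15 ballots, D above C on 27.

D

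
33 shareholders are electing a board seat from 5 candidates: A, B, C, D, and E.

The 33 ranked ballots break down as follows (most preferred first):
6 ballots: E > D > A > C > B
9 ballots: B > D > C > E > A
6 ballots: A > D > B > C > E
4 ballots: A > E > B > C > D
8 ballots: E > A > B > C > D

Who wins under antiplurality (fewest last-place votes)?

C

Last-place votes: A 9, B 6, C 0, D 12, E 6.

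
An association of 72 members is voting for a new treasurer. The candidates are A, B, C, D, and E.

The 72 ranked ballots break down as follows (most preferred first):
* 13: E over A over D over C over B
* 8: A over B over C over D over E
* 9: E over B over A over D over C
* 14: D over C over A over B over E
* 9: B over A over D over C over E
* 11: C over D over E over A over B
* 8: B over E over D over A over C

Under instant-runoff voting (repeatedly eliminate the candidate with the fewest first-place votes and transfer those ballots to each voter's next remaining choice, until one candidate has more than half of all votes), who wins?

D

Round 1: A 8, B 17, C 11, D 14, E 22. A eliminated.
Round 2: B 25, C 11, D 14, E 22. C eliminated.
Round 3: B 25, D 25, E 22. E eliminated.
Round 4: B 34, D 38. D has a majority (≥37).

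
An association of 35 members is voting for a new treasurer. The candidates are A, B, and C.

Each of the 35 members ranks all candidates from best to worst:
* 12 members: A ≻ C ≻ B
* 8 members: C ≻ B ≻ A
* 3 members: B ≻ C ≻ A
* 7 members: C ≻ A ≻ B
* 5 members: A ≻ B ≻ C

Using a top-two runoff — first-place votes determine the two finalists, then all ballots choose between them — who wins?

Round 1 first-place votes: A 17, B 3, C 15. A and C advance.
Runoff: A is ranked above C on 17 ballots, C above A on 18.

C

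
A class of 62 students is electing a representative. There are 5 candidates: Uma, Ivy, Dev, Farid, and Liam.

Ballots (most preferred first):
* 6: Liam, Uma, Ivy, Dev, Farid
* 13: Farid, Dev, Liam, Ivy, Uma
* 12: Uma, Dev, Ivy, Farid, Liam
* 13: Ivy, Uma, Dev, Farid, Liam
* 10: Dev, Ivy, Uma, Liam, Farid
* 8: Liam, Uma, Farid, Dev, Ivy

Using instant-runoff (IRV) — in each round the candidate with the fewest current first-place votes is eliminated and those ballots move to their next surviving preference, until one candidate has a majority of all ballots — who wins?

Round 1: Uma 12, Ivy 13, Dev 10, Farid 13, Liam 14. Dev eliminated.
Round 2: Uma 12, Ivy 23, Farid 13, Liam 14. Uma eliminated.
Round 3: Ivy 35, Farid 13, Liam 14. Ivy has a majority (≥32).

Ivy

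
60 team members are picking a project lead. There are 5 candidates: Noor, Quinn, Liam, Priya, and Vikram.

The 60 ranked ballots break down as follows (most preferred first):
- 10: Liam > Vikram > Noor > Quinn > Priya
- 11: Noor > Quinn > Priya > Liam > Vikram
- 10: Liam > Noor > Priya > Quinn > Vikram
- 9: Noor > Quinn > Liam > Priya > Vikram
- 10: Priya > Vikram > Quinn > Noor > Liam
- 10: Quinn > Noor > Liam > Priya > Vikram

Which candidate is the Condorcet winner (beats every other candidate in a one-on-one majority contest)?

Noor vs Quinn: 40–20
Noor vs Liam: 40–20
Noor vs Priya: 50–10
Noor vs Vikram: 40–20
Noor beats every other candidate.

Noor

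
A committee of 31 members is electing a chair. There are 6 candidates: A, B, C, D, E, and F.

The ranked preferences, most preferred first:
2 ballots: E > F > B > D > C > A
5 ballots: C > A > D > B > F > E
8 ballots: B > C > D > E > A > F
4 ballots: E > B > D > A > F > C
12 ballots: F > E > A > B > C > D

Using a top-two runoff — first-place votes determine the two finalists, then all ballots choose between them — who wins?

B

Round 1 first-place votes: A 0, B 8, C 5, D 0, E 6, F 12. F and B advance.
Runoff: F is ranked above B on 14 ballots, B above F on 17.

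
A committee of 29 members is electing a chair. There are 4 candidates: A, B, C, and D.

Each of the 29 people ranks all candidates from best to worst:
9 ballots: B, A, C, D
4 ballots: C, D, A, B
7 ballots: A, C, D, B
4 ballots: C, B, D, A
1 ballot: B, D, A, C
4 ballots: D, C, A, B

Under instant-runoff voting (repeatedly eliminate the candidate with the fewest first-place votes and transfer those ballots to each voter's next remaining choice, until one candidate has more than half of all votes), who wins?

C

Round 1: A 7, B 10, C 8, D 4. D eliminated.
Round 2: A 7, B 10, C 12. A eliminated.
Round 3: B 10, C 19. C has a majority (≥15).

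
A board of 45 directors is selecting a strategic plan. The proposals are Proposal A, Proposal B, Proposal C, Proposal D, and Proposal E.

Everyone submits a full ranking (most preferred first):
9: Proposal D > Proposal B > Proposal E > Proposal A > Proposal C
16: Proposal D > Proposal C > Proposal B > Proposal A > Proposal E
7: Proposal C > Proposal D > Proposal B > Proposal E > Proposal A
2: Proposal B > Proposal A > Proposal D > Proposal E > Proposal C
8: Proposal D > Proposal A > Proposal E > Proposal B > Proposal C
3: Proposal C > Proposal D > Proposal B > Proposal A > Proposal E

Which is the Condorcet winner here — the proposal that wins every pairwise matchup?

Proposal D

Proposal D vs Proposal A: 43–2
Proposal D vs Proposal B: 43–2
Proposal D vs Proposal C: 35–10
Proposal D vs Proposal E: 45–0
Proposal D beats every other proposal.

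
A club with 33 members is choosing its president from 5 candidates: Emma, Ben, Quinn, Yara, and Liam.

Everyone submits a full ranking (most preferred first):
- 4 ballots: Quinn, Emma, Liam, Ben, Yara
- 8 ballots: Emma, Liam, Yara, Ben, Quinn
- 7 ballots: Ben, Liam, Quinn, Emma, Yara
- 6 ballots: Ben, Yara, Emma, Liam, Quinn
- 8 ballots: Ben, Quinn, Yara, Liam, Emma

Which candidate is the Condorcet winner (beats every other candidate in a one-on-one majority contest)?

Ben

Ben vs Emma: 21–12
Ben vs Quinn: 29–4
Ben vs Yara: 25–8
Ben vs Liam: 21–12
Ben beats every other candidate.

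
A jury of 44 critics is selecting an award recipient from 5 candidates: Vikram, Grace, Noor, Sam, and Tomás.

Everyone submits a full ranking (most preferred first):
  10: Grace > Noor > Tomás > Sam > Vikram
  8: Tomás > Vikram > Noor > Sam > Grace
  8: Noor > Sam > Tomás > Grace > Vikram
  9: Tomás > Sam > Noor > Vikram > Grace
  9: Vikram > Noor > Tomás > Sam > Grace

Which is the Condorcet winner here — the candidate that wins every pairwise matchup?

Noor

Noor vs Vikram: 27–17
Noor vs Grace: 34–10
Noor vs Sam: 35–9
Noor vs Tomás: 27–17
Noor beats every other candidate.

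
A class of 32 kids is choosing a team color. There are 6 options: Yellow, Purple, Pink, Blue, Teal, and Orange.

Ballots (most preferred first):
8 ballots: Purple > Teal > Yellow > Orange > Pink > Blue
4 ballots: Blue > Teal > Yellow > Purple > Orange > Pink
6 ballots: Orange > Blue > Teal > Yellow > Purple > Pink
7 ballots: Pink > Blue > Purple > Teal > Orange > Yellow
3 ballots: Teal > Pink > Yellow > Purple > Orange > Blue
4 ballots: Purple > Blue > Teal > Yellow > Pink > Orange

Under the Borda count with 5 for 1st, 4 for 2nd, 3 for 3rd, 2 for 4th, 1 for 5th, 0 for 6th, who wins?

Teal

Yellow: 8×3 + 4×3 + 6×2 + 7×0 + 3×3 + 4×2 = 65
Purple: 8×5 + 4×2 + 6×1 + 7×3 + 3×2 + 4×5 = 101
Pink: 8×1 + 4×0 + 6×0 + 7×5 + 3×4 + 4×1 = 59
Blue: 8×0 + 4×5 + 6×4 + 7×4 + 3×0 + 4×4 = 88
Teal: 8×4 + 4×4 + 6×3 + 7×2 + 3×5 + 4×3 = 107
Orange: 8×2 + 4×1 + 6×5 + 7×1 + 3×1 + 4×0 = 60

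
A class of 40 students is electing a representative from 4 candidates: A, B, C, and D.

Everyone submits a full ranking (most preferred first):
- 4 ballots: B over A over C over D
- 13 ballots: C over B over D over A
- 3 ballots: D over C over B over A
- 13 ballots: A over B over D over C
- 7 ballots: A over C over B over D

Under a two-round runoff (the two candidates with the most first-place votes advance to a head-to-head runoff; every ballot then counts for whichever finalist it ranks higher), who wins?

Round 1 first-place votes: A 20, B 4, C 13, D 3. A and C advance.
Runoff: A is ranked above C on 24 ballots, C above A on 16.

A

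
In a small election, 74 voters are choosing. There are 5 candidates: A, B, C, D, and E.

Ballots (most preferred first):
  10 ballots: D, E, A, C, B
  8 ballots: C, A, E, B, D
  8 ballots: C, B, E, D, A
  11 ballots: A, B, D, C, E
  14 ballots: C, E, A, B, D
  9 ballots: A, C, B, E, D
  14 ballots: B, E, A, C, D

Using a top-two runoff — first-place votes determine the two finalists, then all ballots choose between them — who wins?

A

Round 1 first-place votes: A 20, B 14, C 30, D 10, E 0. C and A advance.
Runoff: C is ranked above A on 30 ballots, A above C on 44.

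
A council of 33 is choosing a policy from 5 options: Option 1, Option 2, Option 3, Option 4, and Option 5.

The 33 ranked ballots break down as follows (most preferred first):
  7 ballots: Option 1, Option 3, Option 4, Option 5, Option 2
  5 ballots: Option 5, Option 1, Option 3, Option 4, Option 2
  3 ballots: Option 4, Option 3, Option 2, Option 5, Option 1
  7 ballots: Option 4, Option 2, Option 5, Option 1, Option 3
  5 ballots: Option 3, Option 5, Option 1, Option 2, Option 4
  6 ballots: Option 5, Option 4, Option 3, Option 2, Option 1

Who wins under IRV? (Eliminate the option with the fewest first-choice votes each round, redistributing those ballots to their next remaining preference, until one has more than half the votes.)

Round 1: Option 1 7, Option 2 0, Option 3 5, Option 4 10, Option 5 11. Option 2 eliminated.
Round 2: Option 1 7, Option 3 5, Option 4 10, Option 5 11. Option 3 eliminated.
Round 3: Option 1 7, Option 4 10, Option 5 16. Option 1 eliminated.
Round 4: Option 4 17, Option 5 16. Option 4 has a majority (≥17).

Option 4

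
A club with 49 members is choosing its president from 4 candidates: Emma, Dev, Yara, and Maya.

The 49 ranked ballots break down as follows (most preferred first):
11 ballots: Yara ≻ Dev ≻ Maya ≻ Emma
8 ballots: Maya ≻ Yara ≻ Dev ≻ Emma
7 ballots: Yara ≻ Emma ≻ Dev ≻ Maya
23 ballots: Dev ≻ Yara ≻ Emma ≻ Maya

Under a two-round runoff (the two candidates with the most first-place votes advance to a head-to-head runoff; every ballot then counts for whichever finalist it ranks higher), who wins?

Round 1 first-place votes: Emma 0, Dev 23, Yara 18, Maya 8. Dev and Yara advance.
Runoff: Dev is ranked above Yara on 23 ballots, Yara above Dev on 26.

Yara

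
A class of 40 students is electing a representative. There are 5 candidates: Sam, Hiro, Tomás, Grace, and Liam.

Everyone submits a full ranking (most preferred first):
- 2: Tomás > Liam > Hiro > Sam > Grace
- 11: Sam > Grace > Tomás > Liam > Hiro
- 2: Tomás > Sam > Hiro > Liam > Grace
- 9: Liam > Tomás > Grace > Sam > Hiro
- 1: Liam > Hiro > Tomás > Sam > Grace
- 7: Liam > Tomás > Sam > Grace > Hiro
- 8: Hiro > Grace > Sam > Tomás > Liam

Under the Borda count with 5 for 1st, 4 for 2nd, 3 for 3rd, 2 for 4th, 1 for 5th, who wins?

Sam: 2×2 + 11×5 + 2×4 + 9×2 + 1×2 + 7×3 + 8×3 = 132
Hiro: 2×3 + 11×1 + 2×3 + 9×1 + 1×4 + 7×1 + 8×5 = 83
Tomás: 2×5 + 11×3 + 2×5 + 9×4 + 1×3 + 7×4 + 8×2 = 136
Grace: 2×1 + 11×4 + 2×1 + 9×3 + 1×1 + 7×2 + 8×4 = 122
Liam: 2×4 + 11×2 + 2×2 + 9×5 + 1×5 + 7×5 + 8×1 = 127

Tomás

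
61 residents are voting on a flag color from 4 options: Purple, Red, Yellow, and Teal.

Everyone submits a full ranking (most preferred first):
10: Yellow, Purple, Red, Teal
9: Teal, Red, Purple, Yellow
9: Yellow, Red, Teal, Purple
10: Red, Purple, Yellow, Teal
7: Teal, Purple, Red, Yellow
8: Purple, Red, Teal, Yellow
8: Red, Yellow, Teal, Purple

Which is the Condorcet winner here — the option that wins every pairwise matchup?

Red vs Purple: 36–25
Red vs Yellow: 42–19
Red vs Teal: 45–16
Red beats every other option.

Red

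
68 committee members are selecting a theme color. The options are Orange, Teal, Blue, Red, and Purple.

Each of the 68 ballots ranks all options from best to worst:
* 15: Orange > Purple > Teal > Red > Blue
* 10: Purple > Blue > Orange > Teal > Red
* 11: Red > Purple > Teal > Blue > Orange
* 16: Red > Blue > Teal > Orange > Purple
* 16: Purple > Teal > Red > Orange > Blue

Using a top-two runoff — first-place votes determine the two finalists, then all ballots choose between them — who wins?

Round 1 first-place votes: Orange 15, Teal 0, Blue 0, Red 27, Purple 26. Red and Purple advance.
Runoff: Red is ranked above Purple on 27 ballots, Purple above Red on 41.

Purple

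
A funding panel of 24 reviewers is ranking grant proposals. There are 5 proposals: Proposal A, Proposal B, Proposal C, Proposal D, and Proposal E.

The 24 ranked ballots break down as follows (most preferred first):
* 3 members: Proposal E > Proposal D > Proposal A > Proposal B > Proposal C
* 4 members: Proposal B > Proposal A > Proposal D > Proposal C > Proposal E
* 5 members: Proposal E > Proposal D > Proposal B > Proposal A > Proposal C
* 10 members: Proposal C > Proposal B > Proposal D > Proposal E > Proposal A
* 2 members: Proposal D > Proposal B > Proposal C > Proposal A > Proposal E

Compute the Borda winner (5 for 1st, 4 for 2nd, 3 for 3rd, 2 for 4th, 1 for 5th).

Proposal B

Proposal A: 3×3 + 4×4 + 5×2 + 10×1 + 2×2 = 49
Proposal B: 3×2 + 4×5 + 5×3 + 10×4 + 2×4 = 89
Proposal C: 3×1 + 4×2 + 5×1 + 10×5 + 2×3 = 72
Proposal D: 3×4 + 4×3 + 5×4 + 10×3 + 2×5 = 84
Proposal E: 3×5 + 4×1 + 5×5 + 10×2 + 2×1 = 66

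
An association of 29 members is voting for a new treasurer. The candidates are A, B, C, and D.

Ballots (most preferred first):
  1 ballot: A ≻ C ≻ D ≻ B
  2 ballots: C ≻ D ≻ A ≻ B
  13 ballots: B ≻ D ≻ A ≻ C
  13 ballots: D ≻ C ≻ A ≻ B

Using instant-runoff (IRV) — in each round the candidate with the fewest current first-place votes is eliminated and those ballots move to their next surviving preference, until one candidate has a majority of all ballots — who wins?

D

Round 1: A 1, B 13, C 2, D 13. A eliminated.
Round 2: B 13, C 3, D 13. C eliminated.
Round 3: B 13, D 16. D has a majority (≥15).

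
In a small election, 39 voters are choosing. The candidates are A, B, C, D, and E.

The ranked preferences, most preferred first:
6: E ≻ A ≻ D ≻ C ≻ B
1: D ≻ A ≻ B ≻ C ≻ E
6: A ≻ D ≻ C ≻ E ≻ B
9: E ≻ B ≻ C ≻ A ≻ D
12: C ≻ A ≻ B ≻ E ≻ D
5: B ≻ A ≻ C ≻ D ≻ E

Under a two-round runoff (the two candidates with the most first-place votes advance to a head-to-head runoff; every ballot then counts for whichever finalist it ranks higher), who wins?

Round 1 first-place votes: A 6, B 5, C 12, D 1, E 15. E and C advance.
Runoff: E is ranked above C on 15 ballots, C above E on 24.

C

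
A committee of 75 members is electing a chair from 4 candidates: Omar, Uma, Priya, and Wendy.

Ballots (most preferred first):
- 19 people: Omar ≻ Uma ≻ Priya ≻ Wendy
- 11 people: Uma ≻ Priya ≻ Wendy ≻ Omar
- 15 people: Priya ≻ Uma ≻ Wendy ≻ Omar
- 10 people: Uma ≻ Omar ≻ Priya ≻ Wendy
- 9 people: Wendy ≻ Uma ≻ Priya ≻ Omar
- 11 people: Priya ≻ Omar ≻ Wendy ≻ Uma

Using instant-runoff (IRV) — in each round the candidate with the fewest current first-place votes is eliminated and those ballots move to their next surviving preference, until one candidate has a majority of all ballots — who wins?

Uma

Round 1: Omar 19, Uma 21, Priya 26, Wendy 9. Wendy eliminated.
Round 2: Omar 19, Uma 30, Priya 26. Omar eliminated.
Round 3: Uma 49, Priya 26. Uma has a majority (≥38).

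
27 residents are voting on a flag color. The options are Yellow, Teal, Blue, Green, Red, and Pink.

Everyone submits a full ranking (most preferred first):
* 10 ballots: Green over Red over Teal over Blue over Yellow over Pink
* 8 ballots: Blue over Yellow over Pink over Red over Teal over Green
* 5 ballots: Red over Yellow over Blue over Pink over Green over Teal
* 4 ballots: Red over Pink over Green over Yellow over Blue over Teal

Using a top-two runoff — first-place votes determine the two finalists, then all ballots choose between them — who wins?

Round 1 first-place votes: Yellow 0, Teal 0, Blue 8, Green 10, Red 9, Pink 0. Green and Red advance.
Runoff: Green is ranked above Red on 10 ballots, Red above Green on 17.

Red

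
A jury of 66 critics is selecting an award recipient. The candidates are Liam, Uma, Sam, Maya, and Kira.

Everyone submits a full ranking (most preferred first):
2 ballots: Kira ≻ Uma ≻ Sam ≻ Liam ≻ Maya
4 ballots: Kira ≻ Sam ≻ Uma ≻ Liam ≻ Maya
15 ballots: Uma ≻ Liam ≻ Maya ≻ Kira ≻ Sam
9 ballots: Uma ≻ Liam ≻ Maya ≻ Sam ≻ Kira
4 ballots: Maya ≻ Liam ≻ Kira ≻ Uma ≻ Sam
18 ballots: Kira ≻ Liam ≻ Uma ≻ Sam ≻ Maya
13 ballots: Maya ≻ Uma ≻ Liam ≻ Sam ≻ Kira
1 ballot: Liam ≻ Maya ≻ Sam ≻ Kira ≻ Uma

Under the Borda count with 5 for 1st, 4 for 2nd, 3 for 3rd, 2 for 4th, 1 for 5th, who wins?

Uma

Liam: 2×2 + 4×2 + 15×4 + 9×4 + 4×4 + 18×4 + 13×3 + 1×5 = 240
Uma: 2×4 + 4×3 + 15×5 + 9×5 + 4×2 + 18×3 + 13×4 + 1×1 = 255
Sam: 2×3 + 4×4 + 15×1 + 9×2 + 4×1 + 18×2 + 13×2 + 1×3 = 124
Maya: 2×1 + 4×1 + 15×3 + 9×3 + 4×5 + 18×1 + 13×5 + 1×4 = 185
Kira: 2×5 + 4×5 + 15×2 + 9×1 + 4×3 + 18×5 + 13×1 + 1×2 = 186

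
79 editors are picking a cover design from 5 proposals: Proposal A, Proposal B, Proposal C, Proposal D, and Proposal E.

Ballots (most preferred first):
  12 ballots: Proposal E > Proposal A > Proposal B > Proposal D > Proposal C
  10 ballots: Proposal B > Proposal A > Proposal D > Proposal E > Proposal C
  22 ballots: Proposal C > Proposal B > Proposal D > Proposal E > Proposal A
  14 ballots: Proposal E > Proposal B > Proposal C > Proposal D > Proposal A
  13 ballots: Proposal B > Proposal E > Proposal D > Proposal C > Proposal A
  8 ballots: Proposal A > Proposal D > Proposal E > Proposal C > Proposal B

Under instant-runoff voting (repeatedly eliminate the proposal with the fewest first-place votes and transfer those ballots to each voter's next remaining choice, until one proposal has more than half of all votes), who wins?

Proposal B

Round 1: Proposal A 8, Proposal B 23, Proposal C 22, Proposal D 0, Proposal E 26. Proposal D eliminated.
Round 2: Proposal A 8, Proposal B 23, Proposal C 22, Proposal E 26. Proposal A eliminated.
Round 3: Proposal B 23, Proposal C 22, Proposal E 34. Proposal C eliminated.
Round 4: Proposal B 45, Proposal E 34. Proposal B has a majority (≥40).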